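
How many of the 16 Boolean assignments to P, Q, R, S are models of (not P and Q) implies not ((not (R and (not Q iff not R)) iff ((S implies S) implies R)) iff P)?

Initial set: {((not P and Q) implies not ((not (R and (not Q iff not R)) iff ((S implies S) implies R)) iff P))}.
((not P and Q) implies not ((not (R and (not Q iff not R)) iff ((S implies S) implies R)) iff P)): β-rule — branch into not (not P and Q)  //  not ((not (R and (not Q iff not R)) iff ((S implies S) implies R)) iff P).
  branch 1 (add not (not P and Q)):
    not (not P and Q): β-rule — branch into not not P  //  not Q.
      branch 1.1 (add not not P):
        ○ open, literals {P=T}.
      branch 1.2 (add not Q):
        ○ open, literals {Q=F}.
  branch 2 (add not ((not (R and (not Q iff not R)) iff ((S implies S) implies R)) iff P)):
    not ((not (R and (not Q iff not R)) iff ((S implies S) implies R)) iff P): β-rule — branch into (not (R and (not Q iff not R)) iff ((S implies S) implies R)), not P  //  not (not (R and (not Q iff not R)) iff ((S implies S) implies R)), P.
      branch 2.1 (add (not (R and (not Q iff not R)) iff ((S implies S) implies R)), not P):
        (not (R and (not Q iff not R)) iff ((S implies S) implies R)): β-rule — branch into not (R and (not Q iff not R)), ((S implies S) implies R)  //  not not (R and (not Q iff not R)), not ((S implies S) implies R).
          branch 2.1.1 (add not (R and (not Q iff not R)), ((S implies S) implies R)):
            not (R and (not Q iff not R)): β-rule — branch into not R  //  not (not Q iff not R).
              branch 2.1.1.1 (add not R):
                ((S implies S) implies R): β-rule — branch into not (S implies S)  //  R.
                  branch 2.1.1.1.1 (add not (S implies S)):
                    not (S implies S): α-rule — add S, not S.
                    × closes — contains both S and not S.
                  branch 2.1.1.1.2 (add R):
                    × closes — contains both R and not R.
              branch 2.1.1.2 (add not (not Q iff not R)):
                ((S implies S) implies R): β-rule — branch into not (S implies S)  //  R.
                  branch 2.1.1.2.1 (add not (S implies S)):
                    not (S implies S): α-rule — add S, not S.
                    × closes — contains both S and not S.
                  branch 2.1.1.2.2 (add R):
                    not (not Q iff not R): β-rule — branch into not Q, not not R  //  not not Q, not R.
                      branch 2.1.1.2.2.1 (add not Q, not not R):
                        ○ open, literals {P=F, Q=F, R=T}.
                      branch 2.1.1.2.2.2 (add not not Q, not R):
                        × closes — contains both R and not R.
          branch 2.1.2 (add not not (R and (not Q iff not R)), not ((S implies S) implies R)):
            not not (R and (not Q iff not R)): α-rule — add R, (not Q iff not R).
            not ((S implies S) implies R): α-rule — add (S implies S), not R.
            × closes — contains both R and not R.
      branch 2.2 (add not (not (R and (not Q iff not R)) iff ((S implies S) implies R)), P):
        not (not (R and (not Q iff not R)) iff ((S implies S) implies R)): β-rule — branch into not (R and (not Q iff not R)), not ((S implies S) implies R)  //  not not (R and (not Q iff not R)), ((S implies S) implies R).
          branch 2.2.1 (add not (R and (not Q iff not R)), not ((S implies S) implies R)):
            not ((S implies S) implies R): α-rule — add (S implies S), not R.
            not (R and (not Q iff not R)): β-rule — branch into not R  //  not (not Q iff not R).
              branch 2.2.1.1 (add not R):
                (S implies S): β-rule — branch into not S  //  S.
                  branch 2.2.1.1.1 (add not S):
                    ○ open, literals {P=T, R=F, S=F}.
                  branch 2.2.1.1.2 (add S):
                    ○ open, literals {P=T, R=F, S=T}.
              branch 2.2.1.2 (add not (not Q iff not R)):
                (S implies S): β-rule — branch into not S  //  S.
                  branch 2.2.1.2.1 (add not S):
                    not (not Q iff not R): β-rule — branch into not Q, not not R  //  not not Q, not R.
                      branch 2.2.1.2.1.1 (add not Q, not not R):
                        × closes — contains both R and not R.
                      branch 2.2.1.2.1.2 (add not not Q, not R):
                        ○ open, literals {P=T, Q=T, R=F, S=F}.
                  branch 2.2.1.2.2 (add S):
                    not (not Q iff not R): β-rule — branch into not Q, not not R  //  not not Q, not R.
                      branch 2.2.1.2.2.1 (add not Q, not not R):
                        × closes — contains both R and not R.
                      branch 2.2.1.2.2.2 (add not not Q, not R):
                        ○ open, literals {P=T, Q=T, R=F, S=T}.
          branch 2.2.2 (add not not (R and (not Q iff not R)), ((S implies S) implies R)):
            not not (R and (not Q iff not R)): α-rule — add R, (not Q iff not R).
            ((S implies S) implies R): β-rule — branch into not (S implies S)  //  R.
              branch 2.2.2.1 (add not (S implies S)):
                not (S implies S): α-rule — add S, not S.
                × closes — contains both S and not S.
              branch 2.2.2.2 (add R):
                (not Q iff not R): β-rule — branch into not Q, not R  //  not not Q, not not R.
                  branch 2.2.2.2.1 (add not Q, not R):
                    × closes — contains both R and not R.
                  branch 2.2.2.2.2 (add not not Q, not not R):
                    ○ open, literals {P=T, Q=T, R=T}.
9 branches closed, 8 open.
Each open branch fixes some atoms; the unmentioned ones are free. Counting distinct full assignments: branch {P=T} (Q, R, S) contributes 8 new; branch {Q=F} (P, R, S) contributes 4 new; branch {P=F, Q=F, R=T} (S) contributes 0 new; branch {P=T, R=F, S=F} (Q) contributes 0 new; branch {P=T, R=F, S=T} (Q) contributes 0 new; branch {P=T, Q=T, R=F, S=F} (none free) contributes 0 new; branch {P=T, Q=T, R=F, S=T} (none free) contributes 0 new; branch {P=T, Q=T, R=T} (S) contributes 0 new. Total: 12.

12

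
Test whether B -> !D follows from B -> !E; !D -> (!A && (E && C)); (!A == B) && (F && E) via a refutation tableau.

Initial set: {(B -> !E); (!D -> (!A && (E && C))); ((!A == B) && (F && E)); !(B -> !D)}.
((!A == B) && (F && E)): α-rule — add (!A == B), (F && E).
!(B -> !D): α-rule — add B, !!D.
(F && E): α-rule — add F, E.
(B -> !E): β-rule — branch into !B  //  !E.
  branch 1 (add !B):
    × closes — contains both B and !B.
  branch 2 (add !E):
    × closes — contains both E and !E.
All 2 branches close.
Every branch closed, so the premises entail the conclusion.

Yes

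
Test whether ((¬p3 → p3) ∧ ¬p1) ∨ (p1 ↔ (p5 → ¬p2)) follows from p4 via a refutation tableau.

Initial set: {p4; ¬(((¬p3 → p3) ∧ ¬p1) ∨ (p1 ↔ (p5 → ¬p2)))}.
¬(((¬p3 → p3) ∧ ¬p1) ∨ (p1 ↔ (p5 → ¬p2))): α-rule — add ¬((¬p3 → p3) ∧ ¬p1), ¬(p1 ↔ (p5 → ¬p2)).
¬((¬p3 → p3) ∧ ¬p1): β-rule — branch into ¬(¬p3 → p3)  //  ¬¬p1.
  branch 1 (add ¬(¬p3 → p3)):
    ¬(¬p3 → p3): α-rule — add ¬p3, ¬p3.
    ¬(p1 ↔ (p5 → ¬p2)): β-rule — branch into p1, ¬(p5 → ¬p2)  //  ¬p1, (p5 → ¬p2).
      branch 1.1 (add p1, ¬(p5 → ¬p2)):
        ¬(p5 → ¬p2): α-rule — add p5, ¬¬p2.
        ○ open, literals {p1=true, p2=true, p3=false, p4=true, p5=true}.
      branch 1.2 (add ¬p1, (p5 → ¬p2)):
        (p5 → ¬p2): β-rule — branch into ¬p5  //  ¬p2.
          branch 1.2.1 (add ¬p5):
            ○ open, literals {p1=false, p3=false, p4=true, p5=false}.
          branch 1.2.2 (add ¬p2):
            ○ open, literals {p1=false, p2=false, p3=false, p4=true}.
  branch 2 (add ¬¬p1):
    ¬(p1 ↔ (p5 → ¬p2)): β-rule — branch into p1, ¬(p5 → ¬p2)  //  ¬p1, (p5 → ¬p2).
      branch 2.1 (add p1, ¬(p5 → ¬p2)):
        ¬(p5 → ¬p2): α-rule — add p5, ¬¬p2.
        ○ open, literals {p1=true, p2=true, p4=true, p5=true}.
      branch 2.2 (add ¬p1, (p5 → ¬p2)):
        × closes — contains both p1 and ¬p1.
1 branch closed, 4 open.
An open branch gives a countermodel: p1=true, p2=true, p3=false, p4=true, p5=true (unmentioned atoms arbitrary); the premises hold there but the conclusion fails.

No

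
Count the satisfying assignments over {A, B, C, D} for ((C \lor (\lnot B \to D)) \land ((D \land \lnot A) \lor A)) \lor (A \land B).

Initial set: {(((C \lor (\lnot B \to D)) \land ((D \land \lnot A) \lor A)) \lor (A \land B))}.
(((C \lor (\lnot B \to D)) \land ((D \land \lnot A) \lor A)) \lor (A \land B)): β-rule — branch into ((C \lor (\lnot B \to D)) \land ((D \land \lnot A) \lor A))  //  (A \land B).
  branch 1 (add ((C \lor (\lnot B \to D)) \land ((D \land \lnot A) \lor A))):
    ((C \lor (\lnot B \to D)) \land ((D \land \lnot A) \lor A)): α-rule — add (C \lor (\lnot B \to D)), ((D \land \lnot A) \lor A).
    (C \lor (\lnot B \to D)): β-rule — branch into C  //  (\lnot B \to D).
      branch 1.1 (add C):
        ((D \land \lnot A) \lor A): β-rule — branch into (D \land \lnot A)  //  A.
          branch 1.1.1 (add (D \land \lnot A)):
            (D \land \lnot A): α-rule — add D, \lnot A.
            ○ open, literals {A=F, C=T, D=T}.
          branch 1.1.2 (add A):
            ○ open, literals {A=T, C=T}.
      branch 1.2 (add (\lnot B \to D)):
        ((D \land \lnot A) \lor A): β-rule — branch into (D \land \lnot A)  //  A.
          branch 1.2.1 (add (D \land \lnot A)):
            (D \land \lnot A): α-rule — add D, \lnot A.
            (\lnot B \to D): β-rule — branch into \lnot \lnot B  //  D.
              branch 1.2.1.1 (add \lnot \lnot B):
                ○ open, literals {A=F, B=T, D=T}.
              branch 1.2.1.2 (add D):
                ○ open, literals {A=F, D=T}.
          branch 1.2.2 (add A):
            (\lnot B \to D): β-rule — branch into \lnot \lnot B  //  D.
              branch 1.2.2.1 (add \lnot \lnot B):
                ○ open, literals {A=T, B=T}.
              branch 1.2.2.2 (add D):
                ○ open, literals {A=T, D=T}.
  branch 2 (add (A \land B)):
    (A \land B): α-rule — add A, B.
    ○ open, literals {A=T, B=T}.
0 branches closed, 7 open.
Each open branch fixes some atoms; the unmentioned ones are free. Counting distinct full assignments: branch {A=F, C=T, D=T} (B) contributes 2 new; branch {A=T, C=T} (B, D) contributes 4 new; branch {A=F, B=T, D=T} (C) contributes 1 new; branch {A=F, D=T} (B, C) contributes 1 new; branch {A=T, B=T} (C, D) contributes 2 new; branch {A=T, D=T} (B, C) contributes 1 new; branch {A=T, B=T} (C, D) contributes 0 new. Total: 11.

11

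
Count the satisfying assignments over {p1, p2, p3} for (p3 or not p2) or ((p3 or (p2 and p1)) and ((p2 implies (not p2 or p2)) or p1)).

7

Initial set: {((p3 or not p2) or ((p3 or (p2 and p1)) and ((p2 implies (not p2 or p2)) or p1)))}.
((p3 or not p2) or ((p3 or (p2 and p1)) and ((p2 implies (not p2 or p2)) or p1))): β-rule — branch into (p3 or not p2)  //  ((p3 or (p2 and p1)) and ((p2 implies (not p2 or p2)) or p1)).
  branch 1 (add (p3 or not p2)):
    (p3 or not p2): β-rule — branch into p3  //  not p2.
      branch 1.1 (add p3):
        ○ open, literals {p3=1}.
      branch 1.2 (add not p2):
        ○ open, literals {p2=0}.
  branch 2 (add ((p3 or (p2 and p1)) and ((p2 implies (not p2 or p2)) or p1))):
    ((p3 or (p2 and p1)) and ((p2 implies (not p2 or p2)) or p1)): α-rule — add (p3 or (p2 and p1)), ((p2 implies (not p2 or p2)) or p1).
    (p3 or (p2 and p1)): β-rule — branch into p3  //  (p2 and p1).
      branch 2.1 (add p3):
        ((p2 implies (not p2 or p2)) or p1): β-rule — branch into (p2 implies (not p2 or p2))  //  p1.
          branch 2.1.1 (add (p2 implies (not p2 or p2))):
            (p2 implies (not p2 or p2)): β-rule — branch into not p2  //  (not p2 or p2).
              branch 2.1.1.1 (add not p2):
                ○ open, literals {p2=0, p3=1}.
              branch 2.1.1.2 (add (not p2 or p2)):
                (not p2 or p2): β-rule — branch into not p2  //  p2.
                  branch 2.1.1.2.1 (add not p2):
                    ○ open, literals {p2=0, p3=1}.
                  branch 2.1.1.2.2 (add p2):
                    ○ open, literals {p2=1, p3=1}.
          branch 2.1.2 (add p1):
            ○ open, literals {p1=1, p3=1}.
      branch 2.2 (add (p2 and p1)):
        (p2 and p1): α-rule — add p2, p1.
        ((p2 implies (not p2 or p2)) or p1): β-rule — branch into (p2 implies (not p2 or p2))  //  p1.
          branch 2.2.1 (add (p2 implies (not p2 or p2))):
            (p2 implies (not p2 or p2)): β-rule — branch into not p2  //  (not p2 or p2).
              branch 2.2.1.1 (add not p2):
                × closes — contains both p2 and not p2.
              branch 2.2.1.2 (add (not p2 or p2)):
                (not p2 or p2): β-rule — branch into not p2  //  p2.
                  branch 2.2.1.2.1 (add not p2):
                    × closes — contains both p2 and not p2.
                  branch 2.2.1.2.2 (add p2):
                    ○ open, literals {p1=1, p2=1}.
          branch 2.2.2 (add p1):
            ○ open, literals {p1=1, p2=1}.
2 branches closed, 8 open.
Each open branch fixes some atoms; the unmentioned ones are free. Counting distinct full assignments: branch {p3=1} (p1, p2) contributes 4 new; branch {p2=0} (p1, p3) contributes 2 new; branch {p2=0, p3=1} (p1) contributes 0 new; branch {p2=0, p3=1} (p1) contributes 0 new; branch {p2=1, p3=1} (p1) contributes 0 new; branch {p1=1, p3=1} (p2) contributes 0 new; branch {p1=1, p2=1} (p3) contributes 1 new; branch {p1=1, p2=1} (p3) contributes 0 new. Total: 7.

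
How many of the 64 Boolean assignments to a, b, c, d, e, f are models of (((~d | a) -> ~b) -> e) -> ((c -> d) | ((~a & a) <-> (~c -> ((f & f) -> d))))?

52

Initial set: {((((~d | a) -> ~b) -> e) -> ((c -> d) | ((~a & a) <-> (~c -> ((f & f) -> d)))))}.
((((~d | a) -> ~b) -> e) -> ((c -> d) | ((~a & a) <-> (~c -> ((f & f) -> d))))): β-rule — branch into ~(((~d | a) -> ~b) -> e)  //  ((c -> d) | ((~a & a) <-> (~c -> ((f & f) -> d)))).
  branch 1 (add ~(((~d | a) -> ~b) -> e)):
    ~(((~d | a) -> ~b) -> e): α-rule — add ((~d | a) -> ~b), ~e.
    ((~d | a) -> ~b): β-rule — branch into ~(~d | a)  //  ~b.
      branch 1.1 (add ~(~d | a)):
        ~(~d | a): α-rule — add ~~d, ~a.
        ○ open, literals {a=0, d=1, e=0}.
      branch 1.2 (add ~b):
        ○ open, literals {b=0, e=0}.
  branch 2 (add ((c -> d) | ((~a & a) <-> (~c -> ((f & f) -> d))))):
    ((c -> d) | ((~a & a) <-> (~c -> ((f & f) -> d)))): β-rule — branch into (c -> d)  //  ((~a & a) <-> (~c -> ((f & f) -> d))).
      branch 2.1 (add (c -> d)):
        (c -> d): β-rule — branch into ~c  //  d.
          branch 2.1.1 (add ~c):
            ○ open, literals {c=0}.
          branch 2.1.2 (add d):
            ○ open, literals {d=1}.
      branch 2.2 (add ((~a & a) <-> (~c -> ((f & f) -> d)))):
        ((~a & a) <-> (~c -> ((f & f) -> d))): β-rule — branch into (~a & a), (~c -> ((f & f) -> d))  //  ~(~a & a), ~(~c -> ((f & f) -> d)).
          branch 2.2.1 (add (~a & a), (~c -> ((f & f) -> d))):
            (~a & a): α-rule — add ~a, a.
            × closes — contains both a and ~a.
          branch 2.2.2 (add ~(~a & a), ~(~c -> ((f & f) -> d))):
            ~(~c -> ((f & f) -> d)): α-rule — add ~c, ~((f & f) -> d).
            ~((f & f) -> d): α-rule — add (f & f), ~d.
            (f & f): α-rule — add f, f.
            ~(~a & a): β-rule — branch into ~~a  //  ~a.
              branch 2.2.2.1 (add ~~a):
                ○ open, literals {a=1, c=0, d=0, f=1}.
              branch 2.2.2.2 (add ~a):
                ○ open, literals {a=0, c=0, d=0, f=1}.
1 branch closed, 6 open.
Each open branch fixes some atoms; the unmentioned ones are free. Counting distinct full assignments: branch {a=0, d=1, e=0} (b, c, f) contributes 8 new; branch {b=0, e=0} (a, c, d, f) contributes 12 new; branch {c=0} (a, b, d, e, f) contributes 22 new; branch {d=1} (a, b, c, e, f) contributes 10 new; branch {a=1, c=0, d=0, f=1} (b, e) contributes 0 new; branch {a=0, c=0, d=0, f=1} (b, e) contributes 0 new. Total: 52.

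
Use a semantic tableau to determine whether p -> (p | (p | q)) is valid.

Valid

Assume the negation and expand:
Initial set: {~(p -> (p | (p | q)))}.
~(p -> (p | (p | q))): α-rule — add p, ~(p | (p | q)).
~(p | (p | q)): α-rule — add ~p, ~(p | q).
× closes — contains both p and ~p.
All 1 branch closes.
Every branch closed, so the negation is unsatisfiable and the formula is valid.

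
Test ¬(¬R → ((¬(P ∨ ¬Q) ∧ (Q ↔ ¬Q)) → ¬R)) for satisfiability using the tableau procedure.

Initial set: {¬(¬R → ((¬(P ∨ ¬Q) ∧ (Q ↔ ¬Q)) → ¬R))}.
¬(¬R → ((¬(P ∨ ¬Q) ∧ (Q ↔ ¬Q)) → ¬R)): α-rule — add ¬R, ¬((¬(P ∨ ¬Q) ∧ (Q ↔ ¬Q)) → ¬R).
¬((¬(P ∨ ¬Q) ∧ (Q ↔ ¬Q)) → ¬R): α-rule — add (¬(P ∨ ¬Q) ∧ (Q ↔ ¬Q)), ¬¬R.
× closes — contains both R and ¬R.
All 1 branch closes.
Every branch closed; the formula is unsatisfiable.

Unsatisfiable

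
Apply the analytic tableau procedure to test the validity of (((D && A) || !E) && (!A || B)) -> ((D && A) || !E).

Valid

Assume the negation and expand:
Initial set: {!((((D && A) || !E) && (!A || B)) -> ((D && A) || !E))}.
!((((D && A) || !E) && (!A || B)) -> ((D && A) || !E)): α-rule — add (((D && A) || !E) && (!A || B)), !((D && A) || !E).
(((D && A) || !E) && (!A || B)): α-rule — add ((D && A) || !E), (!A || B).
!((D && A) || !E): α-rule — add !(D && A), !!E.
((D && A) || !E): β-rule — branch into (D && A)  //  !E.
  branch 1 (add (D && A)):
    (D && A): α-rule — add D, A.
    (!A || B): β-rule — branch into !A  //  B.
      branch 1.1 (add !A):
        × closes — contains both A and !A.
      branch 1.2 (add B):
        !(D && A): β-rule — branch into !D  //  !A.
          branch 1.2.1 (add !D):
            × closes — contains both D and !D.
          branch 1.2.2 (add !A):
            × closes — contains both A and !A.
  branch 2 (add !E):
    × closes — contains both E and !E.
All 4 branches close.
Every branch closed, so the negation is unsatisfiable and the formula is valid.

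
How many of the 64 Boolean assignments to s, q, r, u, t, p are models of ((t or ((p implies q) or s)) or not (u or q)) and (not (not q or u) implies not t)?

54

Initial set: {(((t or ((p implies q) or s)) or not (u or q)) and (not (not q or u) implies not t))}.
(((t or ((p implies q) or s)) or not (u or q)) and (not (not q or u) implies not t)): α-rule — add ((t or ((p implies q) or s)) or not (u or q)), (not (not q or u) implies not t).
((t or ((p implies q) or s)) or not (u or q)): β-rule — branch into (t or ((p implies q) or s))  //  not (u or q).
  branch 1 (add (t or ((p implies q) or s))):
    (not (not q or u) implies not t): β-rule — branch into not not (not q or u)  //  not t.
      branch 1.1 (add not not (not q or u)):
        (t or ((p implies q) or s)): β-rule — branch into t  //  ((p implies q) or s).
          branch 1.1.1 (add t):
            not not (not q or u): β-rule — branch into not q  //  u.
              branch 1.1.1.1 (add not q):
                ○ open, literals {q=0, t=1}.
              branch 1.1.1.2 (add u):
                ○ open, literals {t=1, u=1}.
          branch 1.1.2 (add ((p implies q) or s)):
            not not (not q or u): β-rule — branch into not q  //  u.
              branch 1.1.2.1 (add not q):
                ((p implies q) or s): β-rule — branch into (p implies q)  //  s.
                  branch 1.1.2.1.1 (add (p implies q)):
                    (p implies q): β-rule — branch into not p  //  q.
                      branch 1.1.2.1.1.1 (add not p):
                        ○ open, literals {p=0, q=0}.
                      branch 1.1.2.1.1.2 (add q):
                        × closes — contains both q and not q.
                  branch 1.1.2.1.2 (add s):
                    ○ open, literals {q=0, s=1}.
              branch 1.1.2.2 (add u):
                ((p implies q) or s): β-rule — branch into (p implies q)  //  s.
                  branch 1.1.2.2.1 (add (p implies q)):
                    (p implies q): β-rule — branch into not p  //  q.
                      branch 1.1.2.2.1.1 (add not p):
                        ○ open, literals {p=0, u=1}.
                      branch 1.1.2.2.1.2 (add q):
                        ○ open, literals {q=1, u=1}.
                  branch 1.1.2.2.2 (add s):
                    ○ open, literals {s=1, u=1}.
      branch 1.2 (add not t):
        (t or ((p implies q) or s)): β-rule — branch into t  //  ((p implies q) or s).
          branch 1.2.1 (add t):
            × closes — contains both t and not t.
          branch 1.2.2 (add ((p implies q) or s)):
            ((p implies q) or s): β-rule — branch into (p implies q)  //  s.
              branch 1.2.2.1 (add (p implies q)):
                (p implies q): β-rule — branch into not p  //  q.
                  branch 1.2.2.1.1 (add not p):
                    ○ open, literals {p=0, t=0}.
                  branch 1.2.2.1.2 (add q):
                    ○ open, literals {q=1, t=0}.
              branch 1.2.2.2 (add s):
                ○ open, literals {s=1, t=0}.
  branch 2 (add not (u or q)):
    not (u or q): α-rule — add not u, not q.
    (not (not q or u) implies not t): β-rule — branch into not not (not q or u)  //  not t.
      branch 2.1 (add not not (not q or u)):
        not not (not q or u): β-rule — branch into not q  //  u.
          branch 2.1.1 (add not q):
            ○ open, literals {q=0, u=0}.
          branch 2.1.2 (add u):
            × closes — contains both u and not u.
      branch 2.2 (add not t):
        ○ open, literals {q=0, t=0, u=0}.
3 branches closed, 12 open.
Each open branch fixes some atoms; the unmentioned ones are free. Counting distinct full assignments: branch {q=0, t=1} (s, r, u, p) contributes 16 new; branch {t=1, u=1} (s, q, r, p) contributes 8 new; branch {p=0, q=0} (s, r, u, t) contributes 8 new; branch {q=0, s=1} (r, u, t, p) contributes 4 new; branch {p=0, u=1} (s, q, r, t) contributes 4 new; branch {q=1, u=1} (s, r, t, p) contributes 4 new; branch {s=1, u=1} (q, r, t, p) contributes 0 new; branch {p=0, t=0} (s, q, r, u) contributes 4 new; branch {q=1, t=0} (s, r, u, p) contributes 4 new; branch {s=1, t=0} (q, r, u, p) contributes 0 new; branch {q=0, u=0} (s, r, t, p) contributes 2 new; branch {q=0, t=0, u=0} (s, r, p) contributes 0 new. Total: 54.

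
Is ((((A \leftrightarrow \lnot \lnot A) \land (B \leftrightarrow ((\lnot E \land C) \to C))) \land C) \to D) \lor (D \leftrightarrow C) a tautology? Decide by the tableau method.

Assume the negation and expand:
Initial set: {\lnot (((((A \leftrightarrow \lnot \lnot A) \land (B \leftrightarrow ((\lnot E \land C) \to C))) \land C) \to D) \lor (D \leftrightarrow C))}.
\lnot (((((A \leftrightarrow \lnot \lnot A) \land (B \leftrightarrow ((\lnot E \land C) \to C))) \land C) \to D) \lor (D \leftrightarrow C)): α-rule — add \lnot ((((A \leftrightarrow \lnot \lnot A) \land (B \leftrightarrow ((\lnot E \land C) \to C))) \land C) \to D), \lnot (D \leftrightarrow C).
\lnot ((((A \leftrightarrow \lnot \lnot A) \land (B \leftrightarrow ((\lnot E \land C) \to C))) \land C) \to D): α-rule — add (((A \leftrightarrow \lnot \lnot A) \land (B \leftrightarrow ((\lnot E \land C) \to C))) \land C), \lnot D.
(((A \leftrightarrow \lnot \lnot A) \land (B \leftrightarrow ((\lnot E \land C) \to C))) \land C): α-rule — add ((A \leftrightarrow \lnot \lnot A) \land (B \leftrightarrow ((\lnot E \land C) \to C))), C.
((A \leftrightarrow \lnot \lnot A) \land (B \leftrightarrow ((\lnot E \land C) \to C))): α-rule — add (A \leftrightarrow \lnot \lnot A), (B \leftrightarrow ((\lnot E \land C) \to C)).
\lnot (D \leftrightarrow C): β-rule — branch into D, \lnot C  //  \lnot D, C.
  branch 1 (add D, \lnot C):
    × closes — contains both D and \lnot D.
  branch 2 (add \lnot D, C):
    (A \leftrightarrow \lnot \lnot A): β-rule — branch into A, \lnot \lnot A  //  \lnot A, \lnot \lnot \lnot A.
      branch 2.1 (add A, \lnot \lnot A):
        \lnot \lnot A: drop double negation, giving A.
        (B \leftrightarrow ((\lnot E \land C) \to C)): β-rule — branch into B, ((\lnot E \land C) \to C)  //  \lnot B, \lnot ((\lnot E \land C) \to C).
          branch 2.1.1 (add B, ((\lnot E \land C) \to C)):
            ((\lnot E \land C) \to C): β-rule — branch into \lnot (\lnot E \land C)  //  C.
              branch 2.1.1.1 (add \lnot (\lnot E \land C)):
                \lnot (\lnot E \land C): β-rule — branch into \lnot \lnot E  //  \lnot C.
                  branch 2.1.1.1.1 (add \lnot \lnot E):
                    ○ open, literals {A=1, B=1, C=1, D=0, E=1}.
                  branch 2.1.1.1.2 (add \lnot C):
                    × closes — contains both C and \lnot C.
              branch 2.1.1.2 (add C):
                ○ open, literals {A=1, B=1, C=1, D=0}.
          branch 2.1.2 (add \lnot B, \lnot ((\lnot E \land C) \to C)):
            \lnot ((\lnot E \land C) \to C): α-rule — add (\lnot E \land C), \lnot C.
            × closes — contains both C and \lnot C.
      branch 2.2 (add \lnot A, \lnot \lnot \lnot A):
        \lnot \lnot \lnot A: drop double negation, giving \lnot A.
        (B \leftrightarrow ((\lnot E \land C) \to C)): β-rule — branch into B, ((\lnot E \land C) \to C)  //  \lnot B, \lnot ((\lnot E \land C) \to C).
          branch 2.2.1 (add B, ((\lnot E \land C) \to C)):
            ((\lnot E \land C) \to C): β-rule — branch into \lnot (\lnot E \land C)  //  C.
              branch 2.2.1.1 (add \lnot (\lnot E \land C)):
                \lnot (\lnot E \land C): β-rule — branch into \lnot \lnot E  //  \lnot C.
                  branch 2.2.1.1.1 (add \lnot \lnot E):
                    ○ open, literals {A=0, B=1, C=1, D=0, E=1}.
                  branch 2.2.1.1.2 (add \lnot C):
                    × closes — contains both C and \lnot C.
              branch 2.2.1.2 (add C):
                ○ open, literals {A=0, B=1, C=1, D=0}.
          branch 2.2.2 (add \lnot B, \lnot ((\lnot E \land C) \to C)):
            \lnot ((\lnot E \land C) \to C): α-rule — add (\lnot E \land C), \lnot C.
            × closes — contains both C and \lnot C.
5 branches closed, 4 open.
An open branch gives a countermodel: A=1, B=1, C=1, D=0, E=1 (unmentioned atoms arbitrary); under it the original formula is false.

Not valid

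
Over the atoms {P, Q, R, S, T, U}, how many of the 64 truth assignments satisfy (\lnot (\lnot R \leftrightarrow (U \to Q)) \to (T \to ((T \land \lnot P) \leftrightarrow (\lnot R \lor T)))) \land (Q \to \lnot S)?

42

Initial set: {T ((\lnot (\lnot R \leftrightarrow (U \to Q)) \to (T \to ((T \land \lnot P) \leftrightarrow (\lnot R \lor T)))) \land (Q \to \lnot S))}.
T ((\lnot (\lnot R \leftrightarrow (U \to Q)) \to (T \to ((T \land \lnot P) \leftrightarrow (\lnot R \lor T)))) \land (Q \to \lnot S)): α-rule — add T (\lnot (\lnot R \leftrightarrow (U \to Q)) \to (T \to ((T \land \lnot P) \leftrightarrow (\lnot R \lor T)))), T (Q \to \lnot S).
T (\lnot (\lnot R \leftrightarrow (U \to Q)) \to (T \to ((T \land \lnot P) \leftrightarrow (\lnot R \lor T)))): β-rule — branch into F \lnot (\lnot R \leftrightarrow (U \to Q))  //  T (T \to ((T \land \lnot P) \leftrightarrow (\lnot R \lor T))).
  branch 1 (add F \lnot (\lnot R \leftrightarrow (U \to Q))):
    T (Q \to \lnot S): β-rule — branch into F Q  //  T \lnot S.
      branch 1.1 (add F Q):
        F \lnot (\lnot R \leftrightarrow (U \to Q)): β-rule — branch into T \lnot R, T (U \to Q)  //  F \lnot R, F (U \to Q).
          branch 1.1.1 (add T \lnot R, T (U \to Q)):
            T (U \to Q): β-rule — branch into F U  //  T Q.
              branch 1.1.1.1 (add F U):
                ○ open, literals {Q=false, R=false, U=false}.
              branch 1.1.1.2 (add T Q):
                × closes — contains both Q and \lnot Q.
          branch 1.1.2 (add F \lnot R, F (U \to Q)):
            F (U \to Q): α-rule — add T U, F Q.
            ○ open, literals {Q=false, R=true, U=true}.
      branch 1.2 (add T \lnot S):
        F \lnot (\lnot R \leftrightarrow (U \to Q)): β-rule — branch into T \lnot R, T (U \to Q)  //  F \lnot R, F (U \to Q).
          branch 1.2.1 (add T \lnot R, T (U \to Q)):
            T (U \to Q): β-rule — branch into F U  //  T Q.
              branch 1.2.1.1 (add F U):
                ○ open, literals {R=false, S=false, U=false}.
              branch 1.2.1.2 (add T Q):
                ○ open, literals {Q=true, R=false, S=false}.
          branch 1.2.2 (add F \lnot R, F (U \to Q)):
            F (U \to Q): α-rule — add T U, F Q.
            ○ open, literals {Q=false, R=true, S=false, U=true}.
  branch 2 (add T (T \to ((T \land \lnot P) \leftrightarrow (\lnot R \lor T)))):
    T (Q \to \lnot S): β-rule — branch into F Q  //  T \lnot S.
      branch 2.1 (add F Q):
        T (T \to ((T \land \lnot P) \leftrightarrow (\lnot R \lor T))): β-rule — branch into F T  //  T ((T \land \lnot P) \leftrightarrow (\lnot R \lor T)).
          branch 2.1.1 (add F T):
            ○ open, literals {Q=false, T=false}.
          branch 2.1.2 (add T ((T \land \lnot P) \leftrightarrow (\lnot R \lor T))):
            T ((T \land \lnot P) \leftrightarrow (\lnot R \lor T)): β-rule — branch into T (T \land \lnot P), T (\lnot R \lor T)  //  F (T \land \lnot P), F (\lnot R \lor T).
              branch 2.1.2.1 (add T (T \land \lnot P), T (\lnot R \lor T)):
                T (T \land \lnot P): α-rule — add T T, T \lnot P.
                T (\lnot R \lor T): β-rule — branch into T \lnot R  //  T T.
                  branch 2.1.2.1.1 (add T \lnot R):
                    ○ open, literals {P=false, Q=false, R=false, T=true}.
                  branch 2.1.2.1.2 (add T T):
                    ○ open, literals {P=false, Q=false, T=true}.
              branch 2.1.2.2 (add F (T \land \lnot P), F (\lnot R \lor T)):
                F (\lnot R \lor T): α-rule — add F \lnot R, F T.
                F (T \land \lnot P): β-rule — branch into F T  //  F \lnot P.
                  branch 2.1.2.2.1 (add F T):
                    ○ open, literals {Q=false, R=true, T=false}.
                  branch 2.1.2.2.2 (add F \lnot P):
                    ○ open, literals {P=true, Q=false, R=true, T=false}.
      branch 2.2 (add T \lnot S):
        T (T \to ((T \land \lnot P) \leftrightarrow (\lnot R \lor T))): β-rule — branch into F T  //  T ((T \land \lnot P) \leftrightarrow (\lnot R \lor T)).
          branch 2.2.1 (add F T):
            ○ open, literals {S=false, T=false}.
          branch 2.2.2 (add T ((T \land \lnot P) \leftrightarrow (\lnot R \lor T))):
            T ((T \land \lnot P) \leftrightarrow (\lnot R \lor T)): β-rule — branch into T (T \land \lnot P), T (\lnot R \lor T)  //  F (T \land \lnot P), F (\lnot R \lor T).
              branch 2.2.2.1 (add T (T \land \lnot P), T (\lnot R \lor T)):
                T (T \land \lnot P): α-rule — add T T, T \lnot P.
                T (\lnot R \lor T): β-rule — branch into T \lnot R  //  T T.
                  branch 2.2.2.1.1 (add T \lnot R):
                    ○ open, literals {P=false, R=false, S=false, T=true}.
                  branch 2.2.2.1.2 (add T T):
                    ○ open, literals {P=false, S=false, T=true}.
              branch 2.2.2.2 (add F (T \land \lnot P), F (\lnot R \lor T)):
                F (\lnot R \lor T): α-rule — add F \lnot R, F T.
                F (T \land \lnot P): β-rule — branch into F T  //  F \lnot P.
                  branch 2.2.2.2.1 (add F T):
                    ○ open, literals {R=true, S=false, T=false}.
                  branch 2.2.2.2.2 (add F \lnot P):
                    ○ open, literals {P=true, R=true, S=false, T=false}.
1 branch closed, 15 open.
Each open branch fixes some atoms; the unmentioned ones are free. Counting distinct full assignments: branch {Q=false, R=false, U=false} (P, S, T) contributes 8 new; branch {Q=false, R=true, U=true} (P, S, T) contributes 8 new; branch {R=false, S=false, U=false} (P, Q, T) contributes 4 new; branch {Q=true, R=false, S=false} (P, T, U) contributes 4 new; branch {Q=false, R=true, S=false, U=true} (P, T) contributes 0 new; branch {Q=false, T=false} (P, R, S, U) contributes 8 new; branch {P=false, Q=false, R=false, T=true} (S, U) contributes 2 new; branch {P=false, Q=false, T=true} (R, S, U) contributes 2 new; branch {Q=false, R=true, T=false} (P, S, U) contributes 0 new; branch {P=true, Q=false, R=true, T=false} (S, U) contributes 0 new; branch {S=false, T=false} (P, Q, R, U) contributes 4 new; branch {P=false, R=false, S=false, T=true} (Q, U) contributes 0 new; branch {P=false, S=false, T=true} (Q, R, U) contributes 2 new; branch {R=true, S=false, T=false} (P, Q, U) contributes 0 new; branch {P=true, R=true, S=false, T=false} (Q, U) contributes 0 new. Total: 42.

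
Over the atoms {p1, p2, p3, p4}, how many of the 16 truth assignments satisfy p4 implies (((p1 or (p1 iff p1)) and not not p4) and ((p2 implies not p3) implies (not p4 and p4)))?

Initial set: {(p4 implies (((p1 or (p1 iff p1)) and not not p4) and ((p2 implies not p3) implies (not p4 and p4))))}.
(p4 implies (((p1 or (p1 iff p1)) and not not p4) and ((p2 implies not p3) implies (not p4 and p4)))): β-rule — branch into not p4  //  (((p1 or (p1 iff p1)) and not not p4) and ((p2 implies not p3) implies (not p4 and p4))).
  branch 1 (add not p4):
    ○ open, literals {p4=false}.
  branch 2 (add (((p1 or (p1 iff p1)) and not not p4) and ((p2 implies not p3) implies (not p4 and p4)))):
    (((p1 or (p1 iff p1)) and not not p4) and ((p2 implies not p3) implies (not p4 and p4))): α-rule — add ((p1 or (p1 iff p1)) and not not p4), ((p2 implies not p3) implies (not p4 and p4)).
    ((p1 or (p1 iff p1)) and not not p4): α-rule — add (p1 or (p1 iff p1)), not not p4.
    not not p4: drop double negation, giving p4.
    ((p2 implies not p3) implies (not p4 and p4)): β-rule — branch into not (p2 implies not p3)  //  (not p4 and p4).
      branch 2.1 (add not (p2 implies not p3)):
        not (p2 implies not p3): α-rule — add p2, not not p3.
        (p1 or (p1 iff p1)): β-rule — branch into p1  //  (p1 iff p1).
          branch 2.1.1 (add p1):
            ○ open, literals {p1=true, p2=true, p3=true, p4=true}.
          branch 2.1.2 (add (p1 iff p1)):
            (p1 iff p1): β-rule — branch into p1, p1  //  not p1, not p1.
              branch 2.1.2.1 (add p1, p1):
                ○ open, literals {p1=true, p2=true, p3=true, p4=true}.
              branch 2.1.2.2 (add not p1, not p1):
                ○ open, literals {p1=false, p2=true, p3=true, p4=true}.
      branch 2.2 (add (not p4 and p4)):
        (not p4 and p4): α-rule — add not p4, p4.
        × closes — contains both p4 and not p4.
1 branch closed, 4 open.
Each open branch fixes some atoms; the unmentioned ones are free. Counting distinct full assignments: branch {p4=false} (p1, p2, p3) contributes 8 new; branch {p1=true, p2=true, p3=true, p4=true} (none free) contributes 1 new; branch {p1=true, p2=true, p3=true, p4=true} (none free) contributes 0 new; branch {p1=false, p2=true, p3=true, p4=true} (none free) contributes 1 new. Total: 10.

10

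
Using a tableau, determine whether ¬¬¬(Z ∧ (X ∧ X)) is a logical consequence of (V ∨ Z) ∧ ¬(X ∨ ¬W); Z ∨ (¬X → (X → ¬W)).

Initial set: {((V ∨ Z) ∧ ¬(X ∨ ¬W)); (Z ∨ (¬X → (X → ¬W))); ¬¬¬¬(Z ∧ (X ∧ X))}.
((V ∨ Z) ∧ ¬(X ∨ ¬W)): α-rule — add (V ∨ Z), ¬(X ∨ ¬W).
¬¬¬¬(Z ∧ (X ∧ X)): drop double negation, giving ¬¬(Z ∧ (X ∧ X)).
¬(X ∨ ¬W): α-rule — add ¬X, ¬¬W.
¬¬(Z ∧ (X ∧ X)): α-rule — add Z, (X ∧ X).
(X ∧ X): α-rule — add X, X.
× closes — contains both X and ¬X.
All 1 branch closes.
Every branch closed, so the premises entail the conclusion.

Yes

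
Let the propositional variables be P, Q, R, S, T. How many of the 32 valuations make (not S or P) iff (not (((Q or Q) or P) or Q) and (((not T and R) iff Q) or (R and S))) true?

7

Initial set: {((not S or P) iff (not (((Q or Q) or P) or Q) and (((not T and R) iff Q) or (R and S))))}.
((not S or P) iff (not (((Q or Q) or P) or Q) and (((not T and R) iff Q) or (R and S)))): β-rule — branch into (not S or P), (not (((Q or Q) or P) or Q) and (((not T and R) iff Q) or (R and S)))  //  not (not S or P), not (not (((Q or Q) or P) or Q) and (((not T and R) iff Q) or (R and S))).
  branch 1 (add (not S or P), (not (((Q or Q) or P) or Q) and (((not T and R) iff Q) or (R and S)))):
    (not (((Q or Q) or P) or Q) and (((not T and R) iff Q) or (R and S))): α-rule — add not (((Q or Q) or P) or Q), (((not T and R) iff Q) or (R and S)).
    not (((Q or Q) or P) or Q): α-rule — add not ((Q or Q) or P), not Q.
    not ((Q or Q) or P): α-rule — add not (Q or Q), not P.
    not (Q or Q): α-rule — add not Q, not Q.
    (not S or P): β-rule — branch into not S  //  P.
      branch 1.1 (add not S):
        (((not T and R) iff Q) or (R and S)): β-rule — branch into ((not T and R) iff Q)  //  (R and S).
          branch 1.1.1 (add ((not T and R) iff Q)):
            ((not T and R) iff Q): β-rule — branch into (not T and R), Q  //  not (not T and R), not Q.
              branch 1.1.1.1 (add (not T and R), Q):
                × closes — contains both Q and not Q.
              branch 1.1.1.2 (add not (not T and R), not Q):
                not (not T and R): β-rule — branch into not not T  //  not R.
                  branch 1.1.1.2.1 (add not not T):
                    ○ open, literals {P=0, Q=0, S=0, T=1}.
                  branch 1.1.1.2.2 (add not R):
                    ○ open, literals {P=0, Q=0, R=0, S=0}.
          branch 1.1.2 (add (R and S)):
            (R and S): α-rule — add R, S.
            × closes — contains both S and not S.
      branch 1.2 (add P):
        × closes — contains both P and not P.
  branch 2 (add not (not S or P), not (not (((Q or Q) or P) or Q) and (((not T and R) iff Q) or (R and S)))):
    not (not S or P): α-rule — add not not S, not P.
    not (not (((Q or Q) or P) or Q) and (((not T and R) iff Q) or (R and S))): β-rule — branch into not not (((Q or Q) or P) or Q)  //  not (((not T and R) iff Q) or (R and S)).
      branch 2.1 (add not not (((Q or Q) or P) or Q)):
        not not (((Q or Q) or P) or Q): β-rule — branch into ((Q or Q) or P)  //  Q.
          branch 2.1.1 (add ((Q or Q) or P)):
            ((Q or Q) or P): β-rule — branch into (Q or Q)  //  P.
              branch 2.1.1.1 (add (Q or Q)):
                (Q or Q): β-rule — branch into Q  //  Q.
                  branch 2.1.1.1.1 (add Q):
                    ○ open, literals {P=0, Q=1, S=1}.
                  branch 2.1.1.1.2 (add Q):
                    ○ open, literals {P=0, Q=1, S=1}.
              branch 2.1.1.2 (add P):
                × closes — contains both P and not P.
          branch 2.1.2 (add Q):
            ○ open, literals {P=0, Q=1, S=1}.
      branch 2.2 (add not (((not T and R) iff Q) or (R and S))):
        not (((not T and R) iff Q) or (R and S)): α-rule — add not ((not T and R) iff Q), not (R and S).
        not ((not T and R) iff Q): β-rule — branch into (not T and R), not Q  //  not (not T and R), Q.
          branch 2.2.1 (add (not T and R), not Q):
            (not T and R): α-rule — add not T, R.
            not (R and S): β-rule — branch into not R  //  not S.
              branch 2.2.1.1 (add not R):
                × closes — contains both R and not R.
              branch 2.2.1.2 (add not S):
                × closes — contains both S and not S.
          branch 2.2.2 (add not (not T and R), Q):
            not (R and S): β-rule — branch into not R  //  not S.
              branch 2.2.2.1 (add not R):
                not (not T and R): β-rule — branch into not not T  //  not R.
                  branch 2.2.2.1.1 (add not not T):
                    ○ open, literals {P=0, Q=1, R=0, S=1, T=1}.
                  branch 2.2.2.1.2 (add not R):
                    ○ open, literals {P=0, Q=1, R=0, S=1}.
              branch 2.2.2.2 (add not S):
                × closes — contains both S and not S.
7 branches closed, 7 open.
Each open branch fixes some atoms; the unmentioned ones are free. Counting distinct full assignments: branch {P=0, Q=0, S=0, T=1} (R) contributes 2 new; branch {P=0, Q=0, R=0, S=0} (T) contributes 1 new; branch {P=0, Q=1, S=1} (R, T) contributes 4 new; branch {P=0, Q=1, S=1} (R, T) contributes 0 new; branch {P=0, Q=1, S=1} (R, T) contributes 0 new; branch {P=0, Q=1, R=0, S=1, T=1} (none free) contributes 0 new; branch {P=0, Q=1, R=0, S=1} (T) contributes 0 new. Total: 7.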